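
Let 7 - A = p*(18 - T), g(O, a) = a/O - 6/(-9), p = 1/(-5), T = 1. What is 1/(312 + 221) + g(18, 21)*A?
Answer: 152453/7995 ≈ 19.069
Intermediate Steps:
p = -⅕ (p = 1*(-⅕) = -⅕ ≈ -0.20000)
g(O, a) = ⅔ + a/O (g(O, a) = a/O - 6*(-⅑) = a/O + ⅔ = ⅔ + a/O)
A = 52/5 (A = 7 - (-1)*(18 - 1*1)/5 = 7 - (-1)*(18 - 1)/5 = 7 - (-1)*17/5 = 7 - 1*(-17/5) = 7 + 17/5 = 52/5 ≈ 10.400)
1/(312 + 221) + g(18, 21)*A = 1/(312 + 221) + (⅔ + 21/18)*(52/5) = 1/533 + (⅔ + 21*(1/18))*(52/5) = 1/533 + (⅔ + 7/6)*(52/5) = 1/533 + (11/6)*(52/5) = 1/533 + 286/15 = 152453/7995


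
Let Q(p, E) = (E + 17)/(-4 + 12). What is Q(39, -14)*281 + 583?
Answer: 5507/8 ≈ 688.38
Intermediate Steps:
Q(p, E) = 17/8 + E/8 (Q(p, E) = (17 + E)/8 = (17 + E)*(1/8) = 17/8 + E/8)
Q(39, -14)*281 + 583 = (17/8 + (1/8)*(-14))*281 + 583 = (17/8 - 7/4)*281 + 583 = (3/8)*281 + 583 = 843/8 + 583 = 5507/8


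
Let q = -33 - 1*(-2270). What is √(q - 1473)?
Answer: 2*√191 ≈ 27.641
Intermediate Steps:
q = 2237 (q = -33 + 2270 = 2237)
√(q - 1473) = √(2237 - 1473) = √764 = 2*√191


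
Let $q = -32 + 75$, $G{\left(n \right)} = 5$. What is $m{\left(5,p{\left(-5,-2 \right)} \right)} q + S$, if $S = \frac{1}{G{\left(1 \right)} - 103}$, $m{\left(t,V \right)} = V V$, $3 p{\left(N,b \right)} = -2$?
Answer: $\frac{16847}{882} \approx 19.101$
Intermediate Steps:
$p{\left(N,b \right)} = - \frac{2}{3}$ ($p{\left(N,b \right)} = \frac{1}{3} \left(-2\right) = - \frac{2}{3}$)
$m{\left(t,V \right)} = V^{2}$
$q = 43$
$S = - \frac{1}{98}$ ($S = \frac{1}{5 - 103} = \frac{1}{-98} = - \frac{1}{98} \approx -0.010204$)
$m{\left(5,p{\left(-5,-2 \right)} \right)} q + S = \left(- \frac{2}{3}\right)^{2} \cdot 43 - \frac{1}{98} = \frac{4}{9} \cdot 43 - \frac{1}{98} = \frac{172}{9} - \frac{1}{98} = \frac{16847}{882}$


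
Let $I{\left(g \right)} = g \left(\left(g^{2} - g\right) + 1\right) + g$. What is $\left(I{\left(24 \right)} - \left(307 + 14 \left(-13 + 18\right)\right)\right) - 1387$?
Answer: $11532$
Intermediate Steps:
$I{\left(g \right)} = g + g \left(1 + g^{2} - g\right)$ ($I{\left(g \right)} = g \left(1 + g^{2} - g\right) + g = g + g \left(1 + g^{2} - g\right)$)
$\left(I{\left(24 \right)} - \left(307 + 14 \left(-13 + 18\right)\right)\right) - 1387 = \left(24 \left(2 + 24^{2} - 24\right) - \left(307 + 14 \left(-13 + 18\right)\right)\right) - 1387 = \left(24 \left(2 + 576 - 24\right) - \left(307 + 14 \cdot 5\right)\right) - 1387 = \left(24 \cdot 554 - 377\right) - 1387 = \left(13296 - 377\right) - 1387 = 12919 - 1387 = 11532$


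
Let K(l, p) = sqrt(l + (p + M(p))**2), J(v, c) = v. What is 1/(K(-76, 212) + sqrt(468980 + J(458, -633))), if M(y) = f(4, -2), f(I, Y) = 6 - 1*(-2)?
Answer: 1/(sqrt(469438) + 2*sqrt(12081)) ≈ 0.0011050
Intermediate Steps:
f(I, Y) = 8 (f(I, Y) = 6 + 2 = 8)
M(y) = 8
K(l, p) = sqrt(l + (8 + p)**2) (K(l, p) = sqrt(l + (p + 8)**2) = sqrt(l + (8 + p)**2))
1/(K(-76, 212) + sqrt(468980 + J(458, -633))) = 1/(sqrt(-76 + (8 + 212)**2) + sqrt(468980 + 458)) = 1/(sqrt(-76 + 220**2) + sqrt(469438)) = 1/(sqrt(-76 + 48400) + sqrt(469438)) = 1/(sqrt(48324) + sqrt(469438)) = 1/(2*sqrt(12081) + sqrt(469438)) = 1/(sqrt(469438) + 2*sqrt(12081))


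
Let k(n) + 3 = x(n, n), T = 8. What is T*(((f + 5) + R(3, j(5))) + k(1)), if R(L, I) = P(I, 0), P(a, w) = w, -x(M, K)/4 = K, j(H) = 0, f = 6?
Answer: 32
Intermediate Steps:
x(M, K) = -4*K
R(L, I) = 0
k(n) = -3 - 4*n
T*(((f + 5) + R(3, j(5))) + k(1)) = 8*(((6 + 5) + 0) + (-3 - 4*1)) = 8*((11 + 0) + (-3 - 4)) = 8*(11 - 7) = 8*4 = 32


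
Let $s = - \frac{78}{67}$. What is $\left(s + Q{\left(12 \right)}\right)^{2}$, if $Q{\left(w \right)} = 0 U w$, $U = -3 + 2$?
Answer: $\frac{6084}{4489} \approx 1.3553$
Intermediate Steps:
$U = -1$
$Q{\left(w \right)} = 0$ ($Q{\left(w \right)} = 0 \left(-1\right) w = 0 w = 0$)
$s = - \frac{78}{67}$ ($s = \left(-78\right) \frac{1}{67} = - \frac{78}{67} \approx -1.1642$)
$\left(s + Q{\left(12 \right)}\right)^{2} = \left(- \frac{78}{67} + 0\right)^{2} = \left(- \frac{78}{67}\right)^{2} = \frac{6084}{4489}$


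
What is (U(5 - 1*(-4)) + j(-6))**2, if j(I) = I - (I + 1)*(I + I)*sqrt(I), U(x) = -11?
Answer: -21311 + 2040*I*sqrt(6) ≈ -21311.0 + 4997.0*I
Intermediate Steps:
j(I) = I - 2*I**(3/2)*(1 + I) (j(I) = I - (1 + I)*(2*I)*sqrt(I) = I - 2*I*(1 + I)*sqrt(I) = I - 2*I**(3/2)*(1 + I))
(U(5 - 1*(-4)) + j(-6))**2 = (-11 + (-6 - (-12)*I*sqrt(6) - 72*I*sqrt(6)))**2 = (-11 + (-6 + 12*I*sqrt(6) - 72*I*sqrt(6)))**2 = (-11 + (-6 - 60*I*sqrt(6)))**2 = (-17 - 60*I*sqrt(6))**2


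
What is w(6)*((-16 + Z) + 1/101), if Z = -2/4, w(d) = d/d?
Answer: -3331/202 ≈ -16.490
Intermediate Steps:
w(d) = 1
Z = -½ (Z = -2*¼ = -½ ≈ -0.50000)
w(6)*((-16 + Z) + 1/101) = 1*((-16 - ½) + 1/101) = 1*(-33/2 + 1/101) = 1*(-3331/202) = -3331/202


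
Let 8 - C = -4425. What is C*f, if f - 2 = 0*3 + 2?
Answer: 17732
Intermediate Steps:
C = 4433 (C = 8 - 1*(-4425) = 8 + 4425 = 4433)
f = 4 (f = 2 + (0*3 + 2) = 2 + (0 + 2) = 2 + 2 = 4)
C*f = 4433*4 = 17732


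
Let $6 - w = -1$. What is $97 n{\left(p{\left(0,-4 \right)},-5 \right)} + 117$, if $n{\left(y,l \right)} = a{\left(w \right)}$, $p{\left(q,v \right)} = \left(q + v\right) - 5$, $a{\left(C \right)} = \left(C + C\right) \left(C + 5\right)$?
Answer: $16413$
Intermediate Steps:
$w = 7$ ($w = 6 - -1 = 6 + 1 = 7$)
$a{\left(C \right)} = 2 C \left(5 + C\right)$
$p{\left(q,v \right)} = -5 + q + v$
$n{\left(y,l \right)} = 168$ ($n{\left(y,l \right)} = 2 \cdot 7 \left(5 + 7\right) = 2 \cdot 7 \cdot 12 = 168$)
$97 n{\left(p{\left(0,-4 \right)},-5 \right)} + 117 = 97 \cdot 168 + 117 = 16296 + 117 = 16413$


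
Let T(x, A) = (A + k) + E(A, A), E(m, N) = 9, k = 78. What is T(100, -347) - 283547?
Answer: -283807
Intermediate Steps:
T(x, A) = 87 + A (T(x, A) = (A + 78) + 9 = (78 + A) + 9 = 87 + A)
T(100, -347) - 283547 = (87 - 347) - 283547 = -260 - 283547 = -283807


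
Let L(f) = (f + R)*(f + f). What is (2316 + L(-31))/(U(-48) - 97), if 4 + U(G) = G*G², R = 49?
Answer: -1200/110693 ≈ -0.010841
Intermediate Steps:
U(G) = -4 + G³ (U(G) = -4 + G*G² = -4 + G³)
L(f) = 2*f*(49 + f) (L(f) = (f + 49)*(f + f) = (49 + f)*(2*f) = 2*f*(49 + f))
(2316 + L(-31))/(U(-48) - 97) = (2316 + 2*(-31)*(49 - 31))/((-4 + (-48)³) - 97) = (2316 + 2*(-31)*18)/((-4 - 110592) - 97) = (2316 - 1116)/(-110596 - 97) = 1200/(-110693) = 1200*(-1/110693) = -1200/110693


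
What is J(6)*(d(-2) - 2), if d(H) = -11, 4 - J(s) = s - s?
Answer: -52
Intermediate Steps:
J(s) = 4 (J(s) = 4 - (s - s) = 4 - 1*0 = 4 + 0 = 4)
J(6)*(d(-2) - 2) = 4*(-11 - 2) = 4*(-13) = -52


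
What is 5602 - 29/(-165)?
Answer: 924359/165 ≈ 5602.2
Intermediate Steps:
5602 - 29/(-165) = 5602 - (-1)*29/165 = 5602 - 1*(-29/165) = 5602 + 29/165 = 924359/165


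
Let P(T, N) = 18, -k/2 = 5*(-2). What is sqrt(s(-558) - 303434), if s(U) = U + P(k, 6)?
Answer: I*sqrt(303974) ≈ 551.34*I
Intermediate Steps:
k = 20 (k = -10*(-2) = -2*(-10) = 20)
s(U) = 18 + U (s(U) = U + 18 = 18 + U)
sqrt(s(-558) - 303434) = sqrt((18 - 558) - 303434) = sqrt(-540 - 303434) = sqrt(-303974) = I*sqrt(303974)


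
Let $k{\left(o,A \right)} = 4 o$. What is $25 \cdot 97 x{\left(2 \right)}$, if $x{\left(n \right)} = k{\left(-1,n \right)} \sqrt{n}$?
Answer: $- 9700 \sqrt{2} \approx -13718.0$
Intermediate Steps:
$x{\left(n \right)} = - 4 \sqrt{n}$ ($x{\left(n \right)} = 4 \left(-1\right) \sqrt{n} = - 4 \sqrt{n}$)
$25 \cdot 97 x{\left(2 \right)} = 25 \cdot 97 \left(- 4 \sqrt{2}\right) = 2425 \left(- 4 \sqrt{2}\right) = - 9700 \sqrt{2}$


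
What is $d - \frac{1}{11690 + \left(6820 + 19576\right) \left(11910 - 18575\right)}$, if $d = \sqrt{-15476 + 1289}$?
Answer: $\frac{1}{175917650} + i \sqrt{14187} \approx 5.6845 \cdot 10^{-9} + 119.11 i$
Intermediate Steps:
$d = i \sqrt{14187}$ ($d = \sqrt{-14187} = i \sqrt{14187} \approx 119.11 i$)
$d - \frac{1}{11690 + \left(6820 + 19576\right) \left(11910 - 18575\right)} = i \sqrt{14187} - \frac{1}{11690 + \left(6820 + 19576\right) \left(11910 - 18575\right)} = i \sqrt{14187} - \frac{1}{11690 + 26396 \left(-6665\right)} = i \sqrt{14187} - \frac{1}{11690 - 175929340} = i \sqrt{14187} - \frac{1}{-175917650} = i \sqrt{14187} - - \frac{1}{175917650} = i \sqrt{14187} + \frac{1}{175917650} = \frac{1}{175917650} + i \sqrt{14187}$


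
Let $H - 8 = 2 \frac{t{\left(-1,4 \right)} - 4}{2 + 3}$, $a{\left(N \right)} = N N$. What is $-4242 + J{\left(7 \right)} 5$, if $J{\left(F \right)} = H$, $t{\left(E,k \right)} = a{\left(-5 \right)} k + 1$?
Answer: $-4008$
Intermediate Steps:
$a{\left(N \right)} = N^{2}$
$t{\left(E,k \right)} = 1 + 25 k$ ($t{\left(E,k \right)} = \left(-5\right)^{2} k + 1 = 25 k + 1 = 1 + 25 k$)
$H = \frac{234}{5}$ ($H = 8 + 2 \frac{\left(1 + 25 \cdot 4\right) - 4}{2 + 3} = 8 + 2 \frac{\left(1 + 100\right) - 4}{5} = 8 + 2 \left(101 - 4\right) \frac{1}{5} = 8 + 2 \cdot 97 \cdot \frac{1}{5} = 8 + 2 \cdot \frac{97}{5} = 8 + \frac{194}{5} = \frac{234}{5} \approx 46.8$)
$J{\left(F \right)} = \frac{234}{5}$
$-4242 + J{\left(7 \right)} 5 = -4242 + \frac{234}{5} \cdot 5 = -4242 + 234 = -4008$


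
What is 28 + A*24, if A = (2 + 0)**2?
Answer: 124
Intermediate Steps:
A = 4 (A = 2**2 = 4)
28 + A*24 = 28 + 4*24 = 28 + 96 = 124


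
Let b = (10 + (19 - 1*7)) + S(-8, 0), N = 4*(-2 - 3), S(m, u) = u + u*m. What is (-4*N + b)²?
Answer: 10404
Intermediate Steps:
S(m, u) = u + m*u
N = -20 (N = 4*(-5) = -20)
b = 22 (b = (10 + (19 - 1*7)) + 0*(1 - 8) = (10 + (19 - 7)) + 0*(-7) = (10 + 12) + 0 = 22 + 0 = 22)
(-4*N + b)² = (-4*(-20) + 22)² = (80 + 22)² = 102² = 10404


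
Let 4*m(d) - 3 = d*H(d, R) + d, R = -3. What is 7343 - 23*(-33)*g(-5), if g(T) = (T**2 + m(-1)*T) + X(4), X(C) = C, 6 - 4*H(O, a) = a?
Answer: 473459/16 ≈ 29591.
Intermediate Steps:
H(O, a) = 3/2 - a/4
m(d) = 3/4 + 13*d/16 (m(d) = 3/4 + (d*(3/2 - 1/4*(-3)) + d)/4 = 3/4 + (d*(3/2 + 3/4) + d)/4 = 3/4 + (d*(9/4) + d)/4 = 3/4 + (9*d/4 + d)/4 = 3/4 + (13*d/4)/4 = 3/4 + 13*d/16)
g(T) = 4 + T**2 - T/16 (g(T) = (T**2 + (3/4 + (13/16)*(-1))*T) + 4 = (T**2 + (3/4 - 13/16)*T) + 4 = (T**2 - T/16) + 4 = 4 + T**2 - T/16)
7343 - 23*(-33)*g(-5) = 7343 - 23*(-33)*(4 + (-5)**2 - 1/16*(-5)) = 7343 - (-759)*(4 + 25 + 5/16) = 7343 - (-759)*469/16 = 7343 - 1*(-355971/16) = 7343 + 355971/16 = 473459/16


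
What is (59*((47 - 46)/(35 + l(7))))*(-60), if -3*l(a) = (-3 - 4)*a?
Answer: -5310/77 ≈ -68.961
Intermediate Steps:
l(a) = 7*a/3 (l(a) = -(-3 - 4)*a/3 = -(-7)*a/3 = 7*a/3)
(59*((47 - 46)/(35 + l(7))))*(-60) = (59*((47 - 46)/(35 + (7/3)*7)))*(-60) = (59*(1/(35 + 49/3)))*(-60) = (59*(1/(154/3)))*(-60) = (59*(1*(3/154)))*(-60) = (59*(3/154))*(-60) = (177/154)*(-60) = -5310/77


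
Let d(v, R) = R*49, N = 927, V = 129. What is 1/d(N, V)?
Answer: 1/6321 ≈ 0.00015820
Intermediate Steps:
d(v, R) = 49*R
1/d(N, V) = 1/(49*129) = 1/6321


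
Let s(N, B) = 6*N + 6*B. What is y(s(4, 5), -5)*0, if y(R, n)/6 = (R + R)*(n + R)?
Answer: 0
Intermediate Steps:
s(N, B) = 6*B + 6*N
y(R, n) = 12*R*(R + n) (y(R, n) = 6*((R + R)*(n + R)) = 6*((2*R)*(R + n)) = 6*(2*R*(R + n)) = 12*R*(R + n))
y(s(4, 5), -5)*0 = (12*(6*5 + 6*4)*((6*5 + 6*4) - 5))*0 = (12*(30 + 24)*((30 + 24) - 5))*0 = (12*54*(54 - 5))*0 = (12*54*49)*0 = 31752*0 = 0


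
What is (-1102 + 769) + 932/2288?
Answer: -190243/572 ≈ -332.59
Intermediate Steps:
(-1102 + 769) + 932/2288 = -333 + 932*(1/2288) = -333 + 233/572 = -190243/572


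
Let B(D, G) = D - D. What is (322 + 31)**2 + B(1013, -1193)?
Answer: 124609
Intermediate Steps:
B(D, G) = 0
(322 + 31)**2 + B(1013, -1193) = (322 + 31)**2 + 0 = 353**2 + 0 = 124609 + 0 = 124609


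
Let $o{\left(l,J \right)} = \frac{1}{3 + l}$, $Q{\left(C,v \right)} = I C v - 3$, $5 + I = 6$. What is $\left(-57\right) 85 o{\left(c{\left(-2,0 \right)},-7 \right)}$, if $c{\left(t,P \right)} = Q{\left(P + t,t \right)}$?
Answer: $- \frac{4845}{4} \approx -1211.3$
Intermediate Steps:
$I = 1$ ($I = -5 + 6 = 1$)
$Q{\left(C,v \right)} = -3 + C v$ ($Q{\left(C,v \right)} = 1 C v - 3 = C v - 3 = -3 + C v$)
$c{\left(t,P \right)} = -3 + t \left(P + t\right)$ ($c{\left(t,P \right)} = -3 + \left(P + t\right) t = -3 + t \left(P + t\right)$)
$\left(-57\right) 85 o{\left(c{\left(-2,0 \right)},-7 \right)} = \frac{\left(-57\right) 85}{3 - \left(3 + 2 \left(0 - 2\right)\right)} = - \frac{4845}{3 - -1} = - \frac{4845}{3 + \left(-3 + 4\right)} = - \frac{4845}{3 + 1} = - \frac{4845}{4}$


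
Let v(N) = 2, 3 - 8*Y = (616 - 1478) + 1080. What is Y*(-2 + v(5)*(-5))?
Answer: 645/2 ≈ 322.50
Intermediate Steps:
Y = -215/8 (Y = 3/8 - ((616 - 1478) + 1080)/8 = 3/8 - (-862 + 1080)/8 = 3/8 - ⅛*218 = 3/8 - 109/4 = -215/8 ≈ -26.875)
Y*(-2 + v(5)*(-5)) = -215*(-2 + 2*(-5))/8 = -215*(-2 - 10)/8 = -215/8*(-12) = 645/2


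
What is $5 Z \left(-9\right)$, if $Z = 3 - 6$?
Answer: $135$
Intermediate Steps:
$Z = -3$ ($Z = 3 - 6 = -3$)
$5 Z \left(-9\right) = 5 \left(-3\right) \left(-9\right) = \left(-15\right) \left(-9\right) = 135$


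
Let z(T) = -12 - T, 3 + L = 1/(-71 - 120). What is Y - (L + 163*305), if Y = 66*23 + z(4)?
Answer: -9208109/191 ≈ -48210.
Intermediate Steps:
L = -574/191 (L = -3 + 1/(-71 - 120) = -3 + 1/(-191) = -3 - 1/191 = -574/191 ≈ -3.0052)
Y = 1502 (Y = 66*23 + (-12 - 1*4) = 1518 + (-12 - 4) = 1518 - 16 = 1502)
Y - (L + 163*305) = 1502 - (-574/191 + 163*305) = 1502 - (-574/191 + 49715) = 1502 - 1*9494991/191 = 1502 - 9494991/191 = -9208109/191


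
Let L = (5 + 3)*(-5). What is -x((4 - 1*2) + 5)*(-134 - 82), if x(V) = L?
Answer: -8640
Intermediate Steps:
L = -40 (L = 8*(-5) = -40)
x(V) = -40
-x((4 - 1*2) + 5)*(-134 - 82) = -(-40)*(-134 - 82) = -(-40)*(-216) = -1*8640 = -8640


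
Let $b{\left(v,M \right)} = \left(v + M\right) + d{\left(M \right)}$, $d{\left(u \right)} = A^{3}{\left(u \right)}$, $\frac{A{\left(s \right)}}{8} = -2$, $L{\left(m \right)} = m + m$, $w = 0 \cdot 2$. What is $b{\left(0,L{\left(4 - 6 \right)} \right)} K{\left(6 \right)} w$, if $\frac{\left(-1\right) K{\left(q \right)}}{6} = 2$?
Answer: $0$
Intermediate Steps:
$K{\left(q \right)} = -12$ ($K{\left(q \right)} = \left(-6\right) 2 = -12$)
$w = 0$
$L{\left(m \right)} = 2 m$
$A{\left(s \right)} = -16$ ($A{\left(s \right)} = 8 \left(-2\right) = -16$)
$d{\left(u \right)} = -4096$ ($d{\left(u \right)} = \left(-16\right)^{3} = -4096$)
$b{\left(v,M \right)} = -4096 + M + v$ ($b{\left(v,M \right)} = \left(v + M\right) - 4096 = \left(M + v\right) - 4096 = -4096 + M + v$)
$b{\left(0,L{\left(4 - 6 \right)} \right)} K{\left(6 \right)} w = \left(-4096 + 2 \left(4 - 6\right) + 0\right) \left(-12\right) 0 = \left(-4096 + 2 \left(-2\right) + 0\right) \left(-12\right) 0 = \left(-4096 - 4 + 0\right) \left(-12\right) 0 = \left(-4100\right) \left(-12\right) 0 = 49200 \cdot 0 = 0$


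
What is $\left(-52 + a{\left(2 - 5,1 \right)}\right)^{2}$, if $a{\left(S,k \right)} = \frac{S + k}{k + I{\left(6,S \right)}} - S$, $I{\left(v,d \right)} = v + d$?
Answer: $\frac{9801}{4} \approx 2450.3$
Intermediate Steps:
$I{\left(v,d \right)} = d + v$
$a{\left(S,k \right)} = - S + \frac{S + k}{6 + S + k}$ ($a{\left(S,k \right)} = \frac{S + k}{k + \left(S + 6\right)} - S = \frac{S + k}{k + \left(6 + S\right)} - S = \frac{S + k}{6 + S + k} - S = - S + \frac{S + k}{6 + S + k}$)
$\left(-52 + a{\left(2 - 5,1 \right)}\right)^{2} = \left(-52 + \frac{\left(2 - 5\right) + 1 - \left(2 - 5\right) 1 - \left(2 - 5\right) \left(6 + \left(2 - 5\right)\right)}{6 + \left(2 - 5\right) + 1}\right)^{2} = \left(-52 + \frac{-3 + 1 - \left(-3\right) 1 - - 3 \left(6 - 3\right)}{6 - 3 + 1}\right)^{2} = \left(-52 + \frac{-3 + 1 + 3 - \left(-3\right) 3}{4}\right)^{2} = \left(-52 + \frac{-3 + 1 + 3 + 9}{4}\right)^{2} = \left(-52 + \frac{1}{4} \cdot 10\right)^{2} = \left(-52 + \frac{5}{2}\right)^{2} = \left(- \frac{99}{2}\right)^{2} = \frac{9801}{4}$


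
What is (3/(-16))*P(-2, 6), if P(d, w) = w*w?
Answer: -27/4 ≈ -6.7500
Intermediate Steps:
P(d, w) = w**2
(3/(-16))*P(-2, 6) = (3/(-16))*6**2 = (3*(-1/16))*36 = -3/16*36 = -27/4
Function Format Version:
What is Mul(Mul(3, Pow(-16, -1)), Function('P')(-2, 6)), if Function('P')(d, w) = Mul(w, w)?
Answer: Rational(-27, 4) ≈ -6.7500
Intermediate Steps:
Function('P')(d, w) = Pow(w, 2)
Mul(Mul(3, Pow(-16, -1)), Function('P')(-2, 6)) = Mul(Mul(3, Pow(-16, -1)), Pow(6, 2)) = Mul(Mul(3, Rational(-1, 16)), 36) = Mul(Rational(-3, 16), 36) = Rational(-27, 4)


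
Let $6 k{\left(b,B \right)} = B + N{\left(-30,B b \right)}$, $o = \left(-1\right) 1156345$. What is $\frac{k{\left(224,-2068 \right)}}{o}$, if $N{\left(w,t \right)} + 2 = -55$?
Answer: $\frac{425}{1387614} \approx 0.00030628$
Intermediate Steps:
$N{\left(w,t \right)} = -57$ ($N{\left(w,t \right)} = -2 - 55 = -57$)
$o = -1156345$
$k{\left(b,B \right)} = - \frac{19}{2} + \frac{B}{6}$ ($k{\left(b,B \right)} = \frac{B - 57}{6} = \frac{-57 + B}{6} = - \frac{19}{2} + \frac{B}{6}$)
$\frac{k{\left(224,-2068 \right)}}{o} = \frac{- \frac{19}{2} + \frac{1}{6} \left(-2068\right)}{-1156345} = \left(- \frac{19}{2} - \frac{1034}{3}\right) \left(- \frac{1}{1156345}\right) = \left(- \frac{2125}{6}\right) \left(- \frac{1}{1156345}\right) = \frac{425}{1387614}$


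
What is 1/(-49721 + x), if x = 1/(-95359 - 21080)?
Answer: -116439/5789463520 ≈ -2.0112e-5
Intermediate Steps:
x = -1/116439 (x = 1/(-116439) = -1/116439 ≈ -8.5882e-6)
1/(-49721 + x) = 1/(-49721 - 1/116439) = 1/(-5789463520/116439) = -116439/5789463520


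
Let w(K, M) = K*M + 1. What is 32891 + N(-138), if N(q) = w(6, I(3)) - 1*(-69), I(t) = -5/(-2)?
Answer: 32976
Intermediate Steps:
I(t) = 5/2 (I(t) = -5*(-½) = 5/2)
w(K, M) = 1 + K*M
N(q) = 85 (N(q) = (1 + 6*(5/2)) - 1*(-69) = (1 + 15) + 69 = 16 + 69 = 85)
32891 + N(-138) = 32891 + 85 = 32976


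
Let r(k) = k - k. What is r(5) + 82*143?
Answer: 11726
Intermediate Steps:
r(k) = 0
r(5) + 82*143 = 0 + 82*143 = 0 + 11726 = 11726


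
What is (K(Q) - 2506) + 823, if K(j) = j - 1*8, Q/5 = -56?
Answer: -1971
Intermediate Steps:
Q = -280 (Q = 5*(-56) = -280)
K(j) = -8 + j (K(j) = j - 8 = -8 + j)
(K(Q) - 2506) + 823 = ((-8 - 280) - 2506) + 823 = (-288 - 2506) + 823 = -2794 + 823 = -1971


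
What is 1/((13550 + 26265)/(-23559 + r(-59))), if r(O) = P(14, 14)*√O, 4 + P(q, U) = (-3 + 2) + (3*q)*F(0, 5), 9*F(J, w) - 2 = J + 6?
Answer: -23559/39815 + 97*I*√59/119445 ≈ -0.59171 + 0.0062378*I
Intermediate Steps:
F(J, w) = 8/9 + J/9 (F(J, w) = 2/9 + (J + 6)/9 = 2/9 + (6 + J)/9 = 2/9 + (⅔ + J/9) = 8/9 + J/9)
P(q, U) = -5 + 8*q/3 (P(q, U) = -4 + ((-3 + 2) + (3*q)*(8/9 + (⅑)*0)) = -4 + (-1 + (3*q)*(8/9 + 0)) = -4 + (-1 + (3*q)*(8/9)) = -4 + (-1 + 8*q/3) = -5 + 8*q/3)
r(O) = 97*√O/3 (r(O) = (-5 + (8/3)*14)*√O = (-5 + 112/3)*√O = 97*√O/3)
1/((13550 + 26265)/(-23559 + r(-59))) = 1/((13550 + 26265)/(-23559 + 97*√(-59)/3)) = 1/(39815/(-23559 + 97*(I*√59)/3)) = 1/(39815/(-23559 + 97*I*√59/3)) = -23559/39815 + 97*I*√59/119445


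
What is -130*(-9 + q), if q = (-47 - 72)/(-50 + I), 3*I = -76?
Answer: 109005/113 ≈ 964.65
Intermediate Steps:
I = -76/3 (I = (⅓)*(-76) = -76/3 ≈ -25.333)
q = 357/226 (q = (-47 - 72)/(-50 - 76/3) = -119/(-226/3) = -119*(-3/226) = 357/226 ≈ 1.5796)
-130*(-9 + q) = -130*(-9 + 357/226) = -130*(-1677/226) = 109005/113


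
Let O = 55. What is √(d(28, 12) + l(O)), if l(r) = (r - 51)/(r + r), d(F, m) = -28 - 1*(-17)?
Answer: 3*I*√3685/55 ≈ 3.3111*I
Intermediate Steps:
d(F, m) = -11 (d(F, m) = -28 + 17 = -11)
l(r) = (-51 + r)/(2*r) (l(r) = (-51 + r)/((2*r)) = (-51 + r)*(1/(2*r)) = (-51 + r)/(2*r))
√(d(28, 12) + l(O)) = √(-11 + (½)*(-51 + 55)/55) = √(-11 + (½)*(1/55)*4) = √(-11 + 2/55) = √(-603/55) = 3*I*√3685/55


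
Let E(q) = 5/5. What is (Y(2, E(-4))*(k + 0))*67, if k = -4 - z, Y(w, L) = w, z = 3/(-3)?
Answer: -402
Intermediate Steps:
E(q) = 1 (E(q) = 5*(⅕) = 1)
z = -1 (z = 3*(-⅓) = -1)
k = -3 (k = -4 - 1*(-1) = -4 + 1 = -3)
(Y(2, E(-4))*(k + 0))*67 = (2*(-3 + 0))*67 = (2*(-3))*67 = -6*67 = -402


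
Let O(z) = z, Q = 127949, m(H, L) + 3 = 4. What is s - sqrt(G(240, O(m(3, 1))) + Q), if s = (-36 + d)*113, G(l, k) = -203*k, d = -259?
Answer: -33335 - 3*sqrt(14194) ≈ -33692.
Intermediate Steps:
m(H, L) = 1 (m(H, L) = -3 + 4 = 1)
s = -33335 (s = (-36 - 259)*113 = -295*113 = -33335)
s - sqrt(G(240, O(m(3, 1))) + Q) = -33335 - sqrt(-203*1 + 127949) = -33335 - sqrt(-203 + 127949) = -33335 - sqrt(127746) = -33335 - 3*sqrt(14194)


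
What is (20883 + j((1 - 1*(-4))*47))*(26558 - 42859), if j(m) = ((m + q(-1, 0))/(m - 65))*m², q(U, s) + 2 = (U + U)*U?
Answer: -53884536697/34 ≈ -1.5848e+9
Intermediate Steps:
q(U, s) = -2 + 2*U² (q(U, s) = -2 + (U + U)*U = -2 + (2*U)*U = -2 + 2*U²)
j(m) = m³/(-65 + m) (j(m) = ((m + (-2 + 2*(-1)²))/(m - 65))*m² = ((m + (-2 + 2*1))/(-65 + m))*m² = ((m + (-2 + 2))/(-65 + m))*m² = ((m + 0)/(-65 + m))*m² = (m/(-65 + m))*m² = m³/(-65 + m))
(20883 + j((1 - 1*(-4))*47))*(26558 - 42859) = (20883 + ((1 - 1*(-4))*47)³/(-65 + (1 - 1*(-4))*47))*(26558 - 42859) = (20883 + ((1 + 4)*47)³/(-65 + (1 + 4)*47))*(-16301) = (20883 + (5*47)³/(-65 + 5*47))*(-16301) = (20883 + 235³/(-65 + 235))*(-16301) = (20883 + 12977875/170)*(-16301) = (20883 + 12977875*(1/170))*(-16301) = (20883 + 2595575/34)*(-16301) = (3305597/34)*(-16301) = -53884536697/34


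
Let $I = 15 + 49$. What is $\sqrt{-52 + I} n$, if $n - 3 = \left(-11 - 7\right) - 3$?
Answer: $- 36 \sqrt{3} \approx -62.354$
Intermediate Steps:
$I = 64$
$n = -18$ ($n = 3 - 21 = -18$)
$\sqrt{-52 + I} n = \sqrt{-52 + 64} \left(-18\right) = \sqrt{12} \left(-18\right) = 2 \sqrt{3} \left(-18\right) = - 36 \sqrt{3}$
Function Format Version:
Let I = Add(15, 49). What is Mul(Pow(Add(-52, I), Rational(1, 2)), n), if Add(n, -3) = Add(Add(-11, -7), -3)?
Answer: Mul(-36, Pow(3, Rational(1, 2))) ≈ -62.354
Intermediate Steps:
I = 64
n = -18 (n = Add(3, Add(Add(-11, -7), -3)) = Add(3, Add(-18, -3)) = Add(3, -21) = -18)
Mul(Pow(Add(-52, I), Rational(1, 2)), n) = Mul(Pow(Add(-52, 64), Rational(1, 2)), -18) = Mul(Pow(12, Rational(1, 2)), -18) = Mul(Mul(2, Pow(3, Rational(1, 2))), -18) = Mul(-36, Pow(3, Rational(1, 2)))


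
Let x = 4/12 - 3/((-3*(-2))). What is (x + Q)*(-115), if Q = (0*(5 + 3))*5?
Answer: 115/6 ≈ 19.167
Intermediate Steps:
x = -⅙ (x = 4*(1/12) - 3/6 = ⅓ - 3*⅙ = ⅓ - ½ = -⅙ ≈ -0.16667)
Q = 0 (Q = (0*8)*5 = 0*5 = 0)
(x + Q)*(-115) = (-⅙ + 0)*(-115) = -⅙*(-115) = 115/6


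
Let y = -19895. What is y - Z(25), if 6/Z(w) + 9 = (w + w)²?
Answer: -49558451/2491 ≈ -19895.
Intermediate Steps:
Z(w) = 6/(-9 + 4*w²) (Z(w) = 6/(-9 + (w + w)²) = 6/(-9 + (2*w)²) = 6/(-9 + 4*w²))
y - Z(25) = -19895 - 6/(-9 + 4*25²) = -19895 - 6/(-9 + 4*625) = -19895 - 6/(-9 + 2500) = -19895 - 6/2491 = -49558451/2491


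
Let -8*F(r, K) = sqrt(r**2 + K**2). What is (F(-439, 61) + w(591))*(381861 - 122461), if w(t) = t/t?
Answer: 259400 - 32425*sqrt(196442) ≈ -1.4112e+7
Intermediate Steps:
w(t) = 1
F(r, K) = -sqrt(K**2 + r**2)/8 (F(r, K) = -sqrt(r**2 + K**2)/8 = -sqrt(K**2 + r**2)/8)
(F(-439, 61) + w(591))*(381861 - 122461) = (-sqrt(61**2 + (-439)**2)/8 + 1)*(381861 - 122461) = (-sqrt(3721 + 192721)/8 + 1)*259400 = (-sqrt(196442)/8 + 1)*259400 = (1 - sqrt(196442)/8)*259400 = 259400 - 32425*sqrt(196442)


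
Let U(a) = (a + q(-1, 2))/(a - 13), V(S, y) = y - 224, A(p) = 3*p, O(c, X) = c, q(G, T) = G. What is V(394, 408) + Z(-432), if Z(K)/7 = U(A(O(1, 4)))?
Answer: 913/5 ≈ 182.60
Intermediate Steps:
V(S, y) = -224 + y
U(a) = (-1 + a)/(-13 + a) (U(a) = (a - 1)/(a - 13) = (-1 + a)/(-13 + a))
Z(K) = -7/5 (Z(K) = 7*((-1 + 3*1)/(-13 + 3*1)) = 7*((-1 + 3)/(-13 + 3)) = 7*(2/(-10)) = 7*(-⅒*2) = 7*(-⅕) = -7/5)
V(394, 408) + Z(-432) = (-224 + 408) - 7/5 = 184 - 7/5 = 913/5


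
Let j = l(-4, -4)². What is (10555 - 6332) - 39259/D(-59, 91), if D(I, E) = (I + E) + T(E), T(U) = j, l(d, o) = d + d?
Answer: 366149/96 ≈ 3814.1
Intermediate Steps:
l(d, o) = 2*d
j = 64 (j = (2*(-4))² = (-8)² = 64)
T(U) = 64
D(I, E) = 64 + E + I (D(I, E) = (I + E) + 64 = (E + I) + 64 = 64 + E + I)
(10555 - 6332) - 39259/D(-59, 91) = (10555 - 6332) - 39259/(64 + 91 - 59) = 4223 - 39259/96 = 366149/96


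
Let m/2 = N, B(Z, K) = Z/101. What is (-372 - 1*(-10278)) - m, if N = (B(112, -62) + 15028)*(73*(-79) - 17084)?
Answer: 69373894386/101 ≈ 6.8687e+8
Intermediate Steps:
B(Z, K) = Z/101 (B(Z, K) = Z*(1/101) = Z/101)
N = -34686446940/101 (N = ((1/101)*112 + 15028)*(73*(-79) - 17084) = (112/101 + 15028)*(-5767 - 17084) = (1517940/101)*(-22851) = -34686446940/101 ≈ -3.4343e+8)
m = -69372893880/101 (m = 2*(-34686446940/101) = -69372893880/101 ≈ -6.8686e+8)
(-372 - 1*(-10278)) - m = (-372 - 1*(-10278)) - 1*(-69372893880/101) = (-372 + 10278) + 69372893880/101 = 9906 + 69372893880/101 = 69373894386/101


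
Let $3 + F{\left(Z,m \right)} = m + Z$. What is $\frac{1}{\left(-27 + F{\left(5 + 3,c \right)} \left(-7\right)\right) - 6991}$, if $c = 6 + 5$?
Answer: $- \frac{1}{7130} \approx -0.00014025$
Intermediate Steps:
$c = 11$
$F{\left(Z,m \right)} = -3 + Z + m$ ($F{\left(Z,m \right)} = -3 + \left(m + Z\right) = -3 + \left(Z + m\right) = -3 + Z + m$)
$\frac{1}{\left(-27 + F{\left(5 + 3,c \right)} \left(-7\right)\right) - 6991} = \frac{1}{\left(-27 + \left(-3 + \left(5 + 3\right) + 11\right) \left(-7\right)\right) - 6991} = \frac{1}{\left(-27 + \left(-3 + 8 + 11\right) \left(-7\right)\right) - 6991} = \frac{1}{\left(-27 + 16 \left(-7\right)\right) - 6991} = \frac{1}{\left(-27 - 112\right) - 6991} = \frac{1}{-139 - 6991} = \frac{1}{-7130} = - \frac{1}{7130}$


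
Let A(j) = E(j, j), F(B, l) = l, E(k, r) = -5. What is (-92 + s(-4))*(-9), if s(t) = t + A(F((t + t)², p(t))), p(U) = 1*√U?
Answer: 909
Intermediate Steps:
p(U) = √U
A(j) = -5
s(t) = -5 + t (s(t) = t - 5 = -5 + t)
(-92 + s(-4))*(-9) = (-92 + (-5 - 4))*(-9) = (-92 - 9)*(-9) = -101*(-9) = 909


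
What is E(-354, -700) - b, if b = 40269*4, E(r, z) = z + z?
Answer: -162476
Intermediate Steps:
E(r, z) = 2*z
b = 161076
E(-354, -700) - b = 2*(-700) - 1*161076 = -1400 - 161076 = -162476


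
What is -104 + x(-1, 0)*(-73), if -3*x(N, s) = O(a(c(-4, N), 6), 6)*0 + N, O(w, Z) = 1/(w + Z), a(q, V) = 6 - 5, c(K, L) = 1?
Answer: -385/3 ≈ -128.33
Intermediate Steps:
a(q, V) = 1
O(w, Z) = 1/(Z + w)
x(N, s) = -N/3 (x(N, s) = -(0/(6 + 1) + N)/3 = -(0/7 + N)/3 = -((⅐)*0 + N)/3 = -(0 + N)/3 = -N/3)
-104 + x(-1, 0)*(-73) = -104 - ⅓*(-1)*(-73) = -104 + (⅓)*(-73) = -104 - 73/3 = -385/3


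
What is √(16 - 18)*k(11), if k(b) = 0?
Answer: 0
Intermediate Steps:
√(16 - 18)*k(11) = √(16 - 18)*0 = √(-2)*0 = (I*√2)*0 = 0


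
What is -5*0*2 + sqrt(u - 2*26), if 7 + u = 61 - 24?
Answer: I*sqrt(22) ≈ 4.6904*I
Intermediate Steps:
u = 30 (u = -7 + (61 - 24) = -7 + 37 = 30)
-5*0*2 + sqrt(u - 2*26) = -5*0*2 + sqrt(30 - 2*26) = 0*2 + sqrt(30 - 52) = 0 + sqrt(-22) = 0 + I*sqrt(22) = I*sqrt(22)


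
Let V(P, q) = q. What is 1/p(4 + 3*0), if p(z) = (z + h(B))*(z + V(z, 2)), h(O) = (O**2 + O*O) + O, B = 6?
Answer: 1/492 ≈ 0.0020325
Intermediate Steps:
h(O) = O + 2*O**2 (h(O) = (O**2 + O**2) + O = 2*O**2 + O = O + 2*O**2)
p(z) = (2 + z)*(78 + z) (p(z) = (z + 6*(1 + 2*6))*(z + 2) = (z + 6*(1 + 12))*(2 + z) = (z + 6*13)*(2 + z) = (z + 78)*(2 + z) = (78 + z)*(2 + z) = (2 + z)*(78 + z))
1/p(4 + 3*0) = 1/(156 + (4 + 3*0)**2 + 80*(4 + 3*0)) = 1/(156 + (4 + 0)**2 + 80*(4 + 0)) = 1/(156 + 4**2 + 80*4) = 1/(156 + 16 + 320) = 1/492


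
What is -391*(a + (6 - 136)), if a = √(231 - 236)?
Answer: 50830 - 391*I*√5 ≈ 50830.0 - 874.3*I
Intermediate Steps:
a = I*√5 (a = √(-5) = I*√5 ≈ 2.2361*I)
-391*(a + (6 - 136)) = -391*(I*√5 + (6 - 136)) = -391*(I*√5 - 130) = -391*(-130 + I*√5) = 50830 - 391*I*√5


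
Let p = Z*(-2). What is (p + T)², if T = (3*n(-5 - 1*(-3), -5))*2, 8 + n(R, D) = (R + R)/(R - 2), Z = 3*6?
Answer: 6084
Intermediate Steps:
Z = 18
n(R, D) = -8 + 2*R/(-2 + R) (n(R, D) = -8 + (R + R)/(R - 2) = -8 + (2*R)/(-2 + R) = -8 + 2*R/(-2 + R))
p = -36 (p = 18*(-2) = -36)
T = -42 (T = (3*(2*(8 - 3*(-5 - 1*(-3)))/(-2 + (-5 - 1*(-3)))))*2 = (3*(2*(8 - 3*(-5 + 3))/(-2 + (-5 + 3))))*2 = (3*(2*(8 - 3*(-2))/(-2 - 2)))*2 = (3*(2*(8 + 6)/(-4)))*2 = (3*(2*(-¼)*14))*2 = (3*(-7))*2 = -21*2 = -42)
(p + T)² = (-36 - 42)² = (-78)² = 6084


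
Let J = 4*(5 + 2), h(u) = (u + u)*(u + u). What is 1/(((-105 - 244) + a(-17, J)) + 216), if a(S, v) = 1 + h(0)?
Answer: -1/132 ≈ -0.0075758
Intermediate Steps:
h(u) = 4*u² (h(u) = (2*u)*(2*u) = 4*u²)
J = 28 (J = 4*7 = 28)
a(S, v) = 1 (a(S, v) = 1 + 4*0² = 1 + 4*0 = 1 + 0 = 1)
1/(((-105 - 244) + a(-17, J)) + 216) = 1/(((-105 - 244) + 1) + 216) = 1/((-349 + 1) + 216) = 1/(-348 + 216) = 1/(-132) = -1/132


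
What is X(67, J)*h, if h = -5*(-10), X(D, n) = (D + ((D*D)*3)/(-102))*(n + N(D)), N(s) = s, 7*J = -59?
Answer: -22662750/119 ≈ -1.9044e+5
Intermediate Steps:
J = -59/7 (J = (1/7)*(-59) = -59/7 ≈ -8.4286)
X(D, n) = (D + n)*(D - D**2/34) (X(D, n) = (D + ((D*D)*3)/(-102))*(n + D) = (D + (D**2*3)*(-1/102))*(D + n) = (D + (3*D**2)*(-1/102))*(D + n) = (D - D**2/34)*(D + n) = (D + n)*(D - D**2/34))
h = 50
X(67, J)*h = ((1/34)*67*(-1*67**2 + 34*67 + 34*(-59/7) - 1*67*(-59/7)))*50 = ((1/34)*67*(-1*4489 + 2278 - 2006/7 + 3953/7))*50 = ((1/34)*67*(-4489 + 2278 - 2006/7 + 3953/7))*50 = ((1/34)*67*(-13530/7))*50 = -453255/119*50 = -22662750/119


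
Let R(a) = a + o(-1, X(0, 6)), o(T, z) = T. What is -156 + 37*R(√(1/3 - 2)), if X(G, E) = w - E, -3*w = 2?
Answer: -193 + 37*I*√15/3 ≈ -193.0 + 47.767*I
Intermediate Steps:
w = -⅔ (w = -⅓*2 = -⅔ ≈ -0.66667)
X(G, E) = -⅔ - E
R(a) = -1 + a (R(a) = a - 1 = -1 + a)
-156 + 37*R(√(1/3 - 2)) = -156 + 37*(-1 + √(1/3 - 2)) = -156 + 37*(-1 + √(1*(⅓) - 2)) = -156 + 37*(-1 + √(⅓ - 2)) = -156 + 37*(-1 + √(-5/3)) = -156 + 37*(-1 + I*√15/3) = -156 + (-37 + 37*I*√15/3) = -193 + 37*I*√15/3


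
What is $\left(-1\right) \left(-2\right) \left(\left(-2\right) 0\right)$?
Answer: $0$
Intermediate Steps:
$\left(-1\right) \left(-2\right) \left(\left(-2\right) 0\right) = 2 \cdot 0 = 0$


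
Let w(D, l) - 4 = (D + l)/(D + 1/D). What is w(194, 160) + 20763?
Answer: 781676255/37637 ≈ 20769.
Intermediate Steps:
w(D, l) = 4 + (D + l)/(D + 1/D)
w(194, 160) + 20763 = (4 + 5*194² + 194*160)/(1 + 194²) + 20763 = (4 + 5*37636 + 31040)/(1 + 37636) + 20763 = (4 + 188180 + 31040)/37637 + 20763 = (1/37637)*219224 + 20763 = 219224/37637 + 20763 = 781676255/37637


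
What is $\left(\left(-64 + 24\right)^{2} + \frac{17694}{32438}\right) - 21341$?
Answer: $- \frac{320170432}{16219} \approx -19740.0$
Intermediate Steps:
$\left(\left(-64 + 24\right)^{2} + \frac{17694}{32438}\right) - 21341 = \left(\left(-40\right)^{2} + 17694 \cdot \frac{1}{32438}\right) - 21341 = \left(1600 + \frac{8847}{16219}\right) - 21341 = \frac{25959247}{16219} - 21341 = - \frac{320170432}{16219}$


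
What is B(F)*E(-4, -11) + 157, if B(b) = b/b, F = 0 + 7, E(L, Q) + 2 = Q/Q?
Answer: 156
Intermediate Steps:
E(L, Q) = -1 (E(L, Q) = -2 + Q/Q = -2 + 1 = -1)
F = 7
B(b) = 1
B(F)*E(-4, -11) + 157 = 1*(-1) + 157 = -1 + 157 = 156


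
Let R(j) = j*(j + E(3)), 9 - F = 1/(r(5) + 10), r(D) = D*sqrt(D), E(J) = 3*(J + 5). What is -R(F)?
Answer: -7854/25 + 214*sqrt(5)/25 ≈ -295.02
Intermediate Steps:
E(J) = 15 + 3*J (E(J) = 3*(5 + J) = 15 + 3*J)
r(D) = D**(3/2)
F = 9 - 1/(10 + 5*sqrt(5)) (F = 9 - 1/(5**(3/2) + 10) = 9 - 1/(5*sqrt(5) + 10) = 9 - 1/(10 + 5*sqrt(5)) ≈ 8.9528)
R(j) = j*(24 + j) (R(j) = j*(j + (15 + 3*3)) = j*(j + (15 + 9)) = j*(j + 24) = j*(24 + j))
-R(F) = -(47/5 - sqrt(5)/5)*(24 + (47/5 - sqrt(5)/5)) = -(47/5 - sqrt(5)/5)*(167/5 - sqrt(5)/5)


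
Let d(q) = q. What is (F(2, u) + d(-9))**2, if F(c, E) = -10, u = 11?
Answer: 361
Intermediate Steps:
(F(2, u) + d(-9))**2 = (-10 - 9)**2 = (-19)**2 = 361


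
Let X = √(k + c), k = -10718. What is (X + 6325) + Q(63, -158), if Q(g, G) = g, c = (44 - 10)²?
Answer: 6388 + I*√9562 ≈ 6388.0 + 97.786*I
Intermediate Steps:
c = 1156 (c = 34² = 1156)
X = I*√9562 (X = √(-10718 + 1156) = √(-9562) = I*√9562 ≈ 97.786*I)
(X + 6325) + Q(63, -158) = (I*√9562 + 6325) + 63 = (6325 + I*√9562) + 63 = 6388 + I*√9562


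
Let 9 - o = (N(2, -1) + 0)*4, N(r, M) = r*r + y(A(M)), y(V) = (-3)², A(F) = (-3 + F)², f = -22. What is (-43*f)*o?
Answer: -40678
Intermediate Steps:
y(V) = 9
N(r, M) = 9 + r² (N(r, M) = r*r + 9 = r² + 9 = 9 + r²)
o = -43 (o = 9 - ((9 + 2²) + 0)*4 = 9 - ((9 + 4) + 0)*4 = 9 - (13 + 0)*4 = 9 - 13*4 = 9 - 1*52 = 9 - 52 = -43)
(-43*f)*o = -43*(-22)*(-43) = 946*(-43) = -40678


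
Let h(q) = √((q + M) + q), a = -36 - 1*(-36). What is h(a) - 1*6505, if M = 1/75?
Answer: -6505 + √3/15 ≈ -6504.9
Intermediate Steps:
a = 0 (a = -36 + 36 = 0)
M = 1/75 ≈ 0.013333
h(q) = √(1/75 + 2*q) (h(q) = √((q + 1/75) + q) = √((1/75 + q) + q) = √(1/75 + 2*q))
h(a) - 1*6505 = √(3 + 450*0)/15 - 1*6505 = √(3 + 0)/15 - 6505 = √3/15 - 6505 = -6505 + √3/15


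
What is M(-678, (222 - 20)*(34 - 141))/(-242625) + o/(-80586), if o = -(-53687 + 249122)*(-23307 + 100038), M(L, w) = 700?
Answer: 16170603368113/86898570 ≈ 1.8609e+5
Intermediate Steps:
o = -14995922985 (o = -195435*76731 = -1*14995922985 = -14995922985)
M(-678, (222 - 20)*(34 - 141))/(-242625) + o/(-80586) = 700/(-242625) - 14995922985/(-80586) = 700*(-1/242625) - 14995922985*(-1/80586) = -28/9705 + 1666213665/8954 = 16170603368113/86898570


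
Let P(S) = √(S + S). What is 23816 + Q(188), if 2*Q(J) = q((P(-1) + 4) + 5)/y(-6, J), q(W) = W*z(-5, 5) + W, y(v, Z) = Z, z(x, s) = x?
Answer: 2238695/94 - I*√2/94 ≈ 23816.0 - 0.015045*I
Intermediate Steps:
P(S) = √2*√S (P(S) = √(2*S) = √2*√S)
q(W) = -4*W (q(W) = W*(-5) + W = -5*W + W = -4*W)
Q(J) = (-36 - 4*I*√2)/(2*J) (Q(J) = ((-4*((√2*√(-1) + 4) + 5))/J)/2 = ((-4*((√2*I + 4) + 5))/J)/2 = ((-4*((I*√2 + 4) + 5))/J)/2 = ((-4*((4 + I*√2) + 5))/J)/2 = ((-4*(9 + I*√2))/J)/2 = ((-36 - 4*I*√2)/J)/2 = (-36 - 4*I*√2)/(2*J))
23816 + Q(188) = 23816 + 2*(-9 - I*√2)/188 = 23816 + 2*(1/188)*(-9 - I*√2) = 23816 + (-9/94 - I*√2/94) = 2238695/94 - I*√2/94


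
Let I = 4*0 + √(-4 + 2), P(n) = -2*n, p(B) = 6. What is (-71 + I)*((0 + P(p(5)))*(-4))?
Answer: -3408 + 48*I*√2 ≈ -3408.0 + 67.882*I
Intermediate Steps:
I = I*√2 (I = 0 + √(-2) = 0 + I*√2 = I*√2 ≈ 1.4142*I)
(-71 + I)*((0 + P(p(5)))*(-4)) = (-71 + I*√2)*((0 - 2*6)*(-4)) = (-71 + I*√2)*((0 - 12)*(-4)) = (-71 + I*√2)*(-12*(-4)) = (-71 + I*√2)*48 = -3408 + 48*I*√2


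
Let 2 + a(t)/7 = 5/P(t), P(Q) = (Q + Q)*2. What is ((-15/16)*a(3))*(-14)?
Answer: -4655/32 ≈ -145.47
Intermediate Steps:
P(Q) = 4*Q (P(Q) = (2*Q)*2 = 4*Q)
a(t) = -14 + 35/(4*t) (a(t) = -14 + 7*(5/((4*t))) = -14 + 7*(5*(1/(4*t))) = -14 + 7*(5/(4*t)) = -14 + 35/(4*t))
((-15/16)*a(3))*(-14) = ((-15/16)*(-14 + (35/4)/3))*(-14) = ((-15*1/16)*(-14 + (35/4)*(1/3)))*(-14) = -15*(-14 + 35/12)/16*(-14) = -15/16*(-133/12)*(-14) = (665/64)*(-14) = -4655/32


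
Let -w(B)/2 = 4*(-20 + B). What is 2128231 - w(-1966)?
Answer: 2112343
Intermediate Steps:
w(B) = 160 - 8*B (w(B) = -8*(-20 + B) = -2*(-80 + 4*B) = 160 - 8*B)
2128231 - w(-1966) = 2128231 - (160 - 8*(-1966)) = 2128231 - (160 + 15728) = 2128231 - 1*15888 = 2128231 - 15888 = 2112343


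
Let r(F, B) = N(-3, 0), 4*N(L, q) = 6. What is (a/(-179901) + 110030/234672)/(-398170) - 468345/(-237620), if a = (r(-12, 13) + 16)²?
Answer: 13121327229962936417/6657254016571975248 ≈ 1.9710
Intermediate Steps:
N(L, q) = 3/2 (N(L, q) = (¼)*6 = 3/2)
r(F, B) = 3/2
a = 1225/4 (a = (3/2 + 16)² = (35/2)² = 1225/4 ≈ 306.25)
(a/(-179901) + 110030/234672)/(-398170) - 468345/(-237620) = ((1225/4)/(-179901) + 110030/234672)/(-398170) - 468345/(-237620) = ((1225/4)*(-1/179901) + 110030*(1/234672))*(-1/398170) - 468345*(-1/237620) = (-1225/719604 + 55015/117336)*(-1/398170) + 93669/47524 = (3287106455/7036287912)*(-1/398170) + 93669/47524 = -657421291/560327751584208 + 93669/47524 = 13121327229962936417/6657254016571975248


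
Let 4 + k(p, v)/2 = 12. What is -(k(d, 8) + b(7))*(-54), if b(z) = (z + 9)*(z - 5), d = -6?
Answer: 2592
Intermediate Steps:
b(z) = (-5 + z)*(9 + z) (b(z) = (9 + z)*(-5 + z) = (-5 + z)*(9 + z))
k(p, v) = 16 (k(p, v) = -8 + 2*12 = -8 + 24 = 16)
-(k(d, 8) + b(7))*(-54) = -(16 + (-45 + 7**2 + 4*7))*(-54) = -(16 + (-45 + 49 + 28))*(-54) = -(16 + 32)*(-54) = -48*(-54) = -1*(-2592) = 2592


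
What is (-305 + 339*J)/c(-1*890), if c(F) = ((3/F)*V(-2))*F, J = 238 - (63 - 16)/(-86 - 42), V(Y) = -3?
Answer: -10304189/1152 ≈ -8944.6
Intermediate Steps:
J = 30511/128 (J = 238 - 47/(-128) = 238 - 47*(-1)/128 = 238 - 1*(-47/128) = 238 + 47/128 = 30511/128 ≈ 238.37)
c(F) = -9 (c(F) = ((3/F)*(-3))*F = (-9/F)*F = -9)
(-305 + 339*J)/c(-1*890) = (-305 + 339*(30511/128))/(-9) = (-305 + 10343229/128)*(-⅑) = (10304189/128)*(-⅑) = -10304189/1152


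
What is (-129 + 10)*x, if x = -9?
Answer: 1071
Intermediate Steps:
(-129 + 10)*x = (-129 + 10)*(-9) = -119*(-9) = 1071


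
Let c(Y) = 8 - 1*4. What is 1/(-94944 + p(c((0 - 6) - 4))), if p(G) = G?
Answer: -1/94940 ≈ -1.0533e-5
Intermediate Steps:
c(Y) = 4 (c(Y) = 8 - 4 = 4)
1/(-94944 + p(c((0 - 6) - 4))) = 1/(-94944 + 4) = 1/(-94940) = -1/94940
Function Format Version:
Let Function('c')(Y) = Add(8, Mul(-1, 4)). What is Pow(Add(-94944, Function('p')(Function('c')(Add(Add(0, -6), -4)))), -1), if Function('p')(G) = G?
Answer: Rational(-1, 94940) ≈ -1.0533e-5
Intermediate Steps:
Function('c')(Y) = 4 (Function('c')(Y) = Add(8, -4) = 4)
Pow(Add(-94944, Function('p')(Function('c')(Add(Add(0, -6), -4)))), -1) = Pow(Add(-94944, 4), -1) = Pow(-94940, -1) = Rational(-1, 94940)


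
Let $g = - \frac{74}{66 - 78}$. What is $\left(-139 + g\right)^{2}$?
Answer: $\frac{635209}{36} \approx 17645.0$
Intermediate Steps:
$g = \frac{37}{6}$ ($g = - \frac{74}{-12} = \left(-74\right) \left(- \frac{1}{12}\right) = \frac{37}{6} \approx 6.1667$)
$\left(-139 + g\right)^{2} = \left(-139 + \frac{37}{6}\right)^{2} = \left(- \frac{797}{6}\right)^{2} = \frac{635209}{36}$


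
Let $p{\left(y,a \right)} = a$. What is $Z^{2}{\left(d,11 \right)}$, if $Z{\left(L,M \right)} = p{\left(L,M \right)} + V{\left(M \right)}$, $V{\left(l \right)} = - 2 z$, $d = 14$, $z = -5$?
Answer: $441$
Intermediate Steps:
$V{\left(l \right)} = 10$ ($V{\left(l \right)} = \left(-2\right) \left(-5\right) = 10$)
$Z{\left(L,M \right)} = 10 + M$ ($Z{\left(L,M \right)} = M + 10 = 10 + M$)
$Z^{2}{\left(d,11 \right)} = \left(10 + 11\right)^{2} = 21^{2} = 441$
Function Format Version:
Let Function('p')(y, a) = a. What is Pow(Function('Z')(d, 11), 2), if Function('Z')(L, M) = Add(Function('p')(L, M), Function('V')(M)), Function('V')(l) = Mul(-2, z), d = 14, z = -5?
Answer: 441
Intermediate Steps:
Function('V')(l) = 10 (Function('V')(l) = Mul(-2, -5) = 10)
Function('Z')(L, M) = Add(10, M) (Function('Z')(L, M) = Add(M, 10) = Add(10, M))
Pow(Function('Z')(d, 11), 2) = Pow(Add(10, 11), 2) = Pow(21, 2) = 441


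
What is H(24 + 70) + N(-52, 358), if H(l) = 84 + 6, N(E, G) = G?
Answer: 448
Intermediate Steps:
H(l) = 90
H(24 + 70) + N(-52, 358) = 90 + 358 = 448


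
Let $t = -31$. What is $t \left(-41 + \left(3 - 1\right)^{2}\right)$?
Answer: $1147$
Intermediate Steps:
$t \left(-41 + \left(3 - 1\right)^{2}\right) = - 31 \left(-41 + \left(3 - 1\right)^{2}\right) = - 31 \left(-41 + 2^{2}\right) = - 31 \left(-41 + 4\right) = \left(-31\right) \left(-37\right) = 1147$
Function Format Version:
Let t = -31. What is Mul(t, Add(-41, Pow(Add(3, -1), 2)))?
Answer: 1147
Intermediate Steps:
Mul(t, Add(-41, Pow(Add(3, -1), 2))) = Mul(-31, Add(-41, Pow(Add(3, -1), 2))) = Mul(-31, Add(-41, Pow(2, 2))) = Mul(-31, Add(-41, 4)) = Mul(-31, -37) = 1147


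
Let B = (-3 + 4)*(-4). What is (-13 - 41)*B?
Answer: 216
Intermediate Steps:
B = -4 (B = 1*(-4) = -4)
(-13 - 41)*B = (-13 - 41)*(-4) = -54*(-4) = 216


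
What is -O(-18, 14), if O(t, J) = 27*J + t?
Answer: -360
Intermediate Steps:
O(t, J) = t + 27*J
-O(-18, 14) = -(-18 + 27*14) = -(-18 + 378) = -1*360 = -360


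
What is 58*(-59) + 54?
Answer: -3368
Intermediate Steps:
58*(-59) + 54 = -3422 + 54 = -3368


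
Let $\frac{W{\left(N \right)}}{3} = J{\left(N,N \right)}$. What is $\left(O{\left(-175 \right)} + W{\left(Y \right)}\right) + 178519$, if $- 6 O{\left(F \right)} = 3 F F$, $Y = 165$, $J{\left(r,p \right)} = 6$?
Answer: $\frac{326449}{2} \approx 1.6322 \cdot 10^{5}$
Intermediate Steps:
$W{\left(N \right)} = 18$ ($W{\left(N \right)} = 3 \cdot 6 = 18$)
$O{\left(F \right)} = - \frac{F^{2}}{2}$ ($O{\left(F \right)} = - \frac{3 F F}{6} = - \frac{3 F^{2}}{6} = - \frac{F^{2}}{2}$)
$\left(O{\left(-175 \right)} + W{\left(Y \right)}\right) + 178519 = \left(- \frac{\left(-175\right)^{2}}{2} + 18\right) + 178519 = \left(\left(- \frac{1}{2}\right) 30625 + 18\right) + 178519 = \left(- \frac{30625}{2} + 18\right) + 178519 = - \frac{30589}{2} + 178519 = \frac{326449}{2}$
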